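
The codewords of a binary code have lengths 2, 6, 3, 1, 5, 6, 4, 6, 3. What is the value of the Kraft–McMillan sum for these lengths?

1.140625

With common denominator 2^6 = 64: Σ 2^(−ℓᵢ) = 16/64 + 1/64 + 8/64 + 32/64 + 2/64 + 1/64 + 4/64 + 1/64 + 8/64 = 73/64 = 1.140625.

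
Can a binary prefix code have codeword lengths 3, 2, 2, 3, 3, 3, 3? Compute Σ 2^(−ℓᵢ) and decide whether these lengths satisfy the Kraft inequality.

With common denominator 2^3 = 8: Σ 2^(−ℓᵢ) = 1/8 + 2/8 + 2/8 + 1/8 + 1/8 + 1/8 + 1/8 = 9/8 = 1.125.
Kraft's inequality requires Σ ≤ 1; here Σ = 1.125 > 1, so no such prefix code exists.

1.125; no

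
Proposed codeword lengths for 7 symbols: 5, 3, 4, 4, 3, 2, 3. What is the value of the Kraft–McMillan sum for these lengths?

0.78125

With common denominator 2^5 = 32: Σ 2^(−ℓᵢ) = 1/32 + 4/32 + 2/32 + 2/32 + 4/32 + 8/32 + 4/32 = 25/32 = 0.78125.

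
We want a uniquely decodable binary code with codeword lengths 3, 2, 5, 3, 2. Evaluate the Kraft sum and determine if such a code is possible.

With common denominator 2^5 = 32: Σ 2^(−ℓᵢ) = 4/32 + 8/32 + 1/32 + 4/32 + 8/32 = 25/32 = 0.78125.
Kraft's inequality requires Σ ≤ 1; here Σ = 0.78125 ≤ 1, so such a prefix code exists.

0.78125; yes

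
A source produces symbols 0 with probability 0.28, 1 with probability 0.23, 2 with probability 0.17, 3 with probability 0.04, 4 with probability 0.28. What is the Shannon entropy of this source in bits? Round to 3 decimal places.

H = −Σ pᵢ log₂ pᵢ.
−0.28·log₂(0.28) = 0.5142
−0.23·log₂(0.23) = 0.4877
−0.17·log₂(0.17) = 0.4346
−0.04·log₂(0.04) = 0.1858
−0.28·log₂(0.28) = 0.5142
Sum ≈ 2.1364 → 2.136 bits.

2.136 bits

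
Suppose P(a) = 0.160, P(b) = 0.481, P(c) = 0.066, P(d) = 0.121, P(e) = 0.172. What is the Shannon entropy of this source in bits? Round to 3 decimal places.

1.995 bits

H = −Σ pᵢ log₂ pᵢ.
−0.160·log₂(0.160) = 0.4230
−0.481·log₂(0.481) = 0.5079
−0.066·log₂(0.066) = 0.2588
−0.121·log₂(0.121) = 0.3687
−0.172·log₂(0.172) = 0.4368
Sum ≈ 1.9952 → 1.995 bits.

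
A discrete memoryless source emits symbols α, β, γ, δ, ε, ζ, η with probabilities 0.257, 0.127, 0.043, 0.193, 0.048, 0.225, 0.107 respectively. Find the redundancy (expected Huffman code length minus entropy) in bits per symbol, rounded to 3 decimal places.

0.034 bits

Entropy H = −Σ p log₂ p ≈ 2.5746 bits.
Huffman merges: 43/1000+6/125→91/1000; 91/1000+107/1000→99/500; 127/1000+193/1000→8/25; 99/500+9/40→423/1000; 257/1000+8/25→577/1000; 423/1000+577/1000→1. L = 2609/1000 ≈ 2.6090.
L − H = 2.6090 − 2.5746 = 0.034 bits.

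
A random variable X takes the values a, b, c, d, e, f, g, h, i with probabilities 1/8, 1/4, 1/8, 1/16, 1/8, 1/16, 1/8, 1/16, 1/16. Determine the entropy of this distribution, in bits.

3 bits

Each probability is a power of 1/2, so log₂(1/p) is an integer.
H = Σ p·log₂(1/p) = 1/8·3 + 1/4·2 + 1/8·3 + 1/16·4 + 1/8·3 + 1/16·4 + 1/8·3 + 1/16·4 + 1/16·4 = 3 bits.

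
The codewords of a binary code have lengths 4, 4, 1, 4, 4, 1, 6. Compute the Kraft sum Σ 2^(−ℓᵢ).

With common denominator 2^6 = 64: Σ 2^(−ℓᵢ) = 4/64 + 4/64 + 32/64 + 4/64 + 4/64 + 32/64 + 1/64 = 81/64 = 1.265625.

1.265625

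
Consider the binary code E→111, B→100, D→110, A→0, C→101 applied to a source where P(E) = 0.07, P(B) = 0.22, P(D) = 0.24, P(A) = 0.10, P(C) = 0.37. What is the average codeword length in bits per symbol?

L̄ = Σ pᵢ·ℓᵢ = 0.07·3 + 0.22·3 + 0.24·3 + 0.10·1 + 0.37·3 = 2.8 bits/symbol.

2.8 bits/symbol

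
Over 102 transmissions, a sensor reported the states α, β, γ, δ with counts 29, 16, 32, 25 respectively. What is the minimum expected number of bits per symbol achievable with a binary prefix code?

Probabilities are the counts divided by 102.
Repeatedly combine the two least-probable nodes; the expected code length is the sum of the merged weights.
merge 8/51 + 25/102 → 41/102
merge 29/102 + 16/51 → 61/102
merge 41/102 + 61/102 → 1
L = 41/102 + 61/102 + 1 = 2 bits/symbol.

2 bits/symbol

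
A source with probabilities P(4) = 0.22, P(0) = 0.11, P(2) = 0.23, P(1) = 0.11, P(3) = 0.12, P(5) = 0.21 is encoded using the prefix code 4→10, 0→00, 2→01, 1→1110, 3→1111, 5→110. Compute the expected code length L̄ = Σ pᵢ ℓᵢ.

L̄ = Σ pᵢ·ℓᵢ = 0.22·2 + 0.11·2 + 0.23·2 + 0.11·4 + 0.12·4 + 0.21·3 = 2.67 bits/symbol.

2.67 bits/symbol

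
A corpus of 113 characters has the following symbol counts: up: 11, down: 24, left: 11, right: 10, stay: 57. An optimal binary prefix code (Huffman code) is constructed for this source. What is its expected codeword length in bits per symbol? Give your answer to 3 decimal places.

1.965 bits/symbol

Probabilities are the counts divided by 113.
Repeatedly combine the two least-probable nodes; the expected code length is the sum of the merged weights.
merge 10/113 + 11/113 → 21/113
merge 11/113 + 21/113 → 32/113
merge 24/113 + 32/113 → 56/113
merge 56/113 + 57/113 → 1
L = 21/113 + 32/113 + 56/113 + 1 = 222/113 ≈ 1.965 bits/symbol.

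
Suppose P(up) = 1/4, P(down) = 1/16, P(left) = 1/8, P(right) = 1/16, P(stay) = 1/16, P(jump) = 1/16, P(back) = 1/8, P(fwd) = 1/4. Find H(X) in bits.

Each probability is a power of 1/2, so log₂(1/p) is an integer.
H = Σ p·log₂(1/p) = 1/4·2 + 1/16·4 + 1/8·3 + 1/16·4 + 1/16·4 + 1/16·4 + 1/8·3 + 1/4·2 = 2.75 bits.

2.75 bits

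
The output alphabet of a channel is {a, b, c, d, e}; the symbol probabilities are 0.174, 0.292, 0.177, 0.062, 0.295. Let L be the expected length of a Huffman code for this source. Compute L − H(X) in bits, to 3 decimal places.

0.068 bits

Entropy H = −Σ p log₂ p ≈ 2.1680 bits.
Huffman merges: 31/500+87/500→59/250; 177/1000+59/250→413/1000; 73/250+59/200→587/1000; 413/1000+587/1000→1. L = 559/250 ≈ 2.2360.
L − H = 2.2360 − 2.1680 = 0.068 bits.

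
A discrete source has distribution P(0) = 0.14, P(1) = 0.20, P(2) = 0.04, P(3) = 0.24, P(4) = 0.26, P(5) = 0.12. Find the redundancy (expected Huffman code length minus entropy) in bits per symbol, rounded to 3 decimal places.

0.046 bits

Entropy H = −Σ p log₂ p ≈ 2.4137 bits.
Huffman merges: 1/25+3/25→4/25; 7/50+4/25→3/10; 1/5+6/25→11/25; 13/50+3/10→14/25; 11/25+14/25→1. L = 123/50 ≈ 2.4600.
L − H = 2.4600 − 2.4137 = 0.046 bits.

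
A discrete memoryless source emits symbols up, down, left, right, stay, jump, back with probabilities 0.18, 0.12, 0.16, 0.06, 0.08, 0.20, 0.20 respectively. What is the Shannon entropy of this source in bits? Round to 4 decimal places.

H = −Σ pᵢ log₂ pᵢ.
−0.18·log₂(0.18) = 0.4453
−0.12·log₂(0.12) = 0.3671
−0.16·log₂(0.16) = 0.4230
−0.06·log₂(0.06) = 0.2435
−0.08·log₂(0.08) = 0.2915
−0.20·log₂(0.20) = 0.4644
−0.20·log₂(0.20) = 0.4644
Sum ≈ 2.6992 → 2.6992 bits.

2.6992 bits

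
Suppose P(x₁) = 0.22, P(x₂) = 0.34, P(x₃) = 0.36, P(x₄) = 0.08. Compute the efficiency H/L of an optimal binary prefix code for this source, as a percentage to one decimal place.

94.4%

Entropy H = −Σ p log₂ p ≈ 1.8319 bits.
Huffman merges: 2/25+11/50→3/10; 3/10+17/50→16/25; 9/25+16/25→1. L = 97/50 ≈ 1.9400.
Efficiency = H/L = 1.8319/1.9400 = 94.4%.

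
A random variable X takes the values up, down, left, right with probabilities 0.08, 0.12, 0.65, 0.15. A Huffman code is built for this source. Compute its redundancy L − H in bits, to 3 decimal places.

0.077 bits

Entropy H = −Σ p log₂ p ≈ 1.4731 bits.
Huffman merges: 2/25+3/25→1/5; 3/20+1/5→7/20; 7/20+13/20→1. L = 31/20 ≈ 1.5500.
L − H = 1.5500 − 1.4731 = 0.077 bits.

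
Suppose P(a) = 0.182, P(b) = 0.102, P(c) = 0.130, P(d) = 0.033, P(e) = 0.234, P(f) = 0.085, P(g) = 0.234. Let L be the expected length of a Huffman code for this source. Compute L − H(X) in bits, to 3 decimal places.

0.039 bits

Entropy H = −Σ p log₂ p ≈ 2.6113 bits.
Huffman merges: 33/1000+17/200→59/500; 51/500+59/500→11/50; 13/100+91/500→39/125; 11/50+117/500→227/500; 117/500+39/125→273/500; 227/500+273/500→1. L = 53/20 ≈ 2.6500.
L − H = 2.6500 − 2.6113 = 0.039 bits.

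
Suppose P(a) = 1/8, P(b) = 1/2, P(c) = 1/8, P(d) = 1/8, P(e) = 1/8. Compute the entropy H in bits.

2 bits

Each probability is a power of 1/2, so log₂(1/p) is an integer.
H = Σ p·log₂(1/p) = 1/8·3 + 1/2·1 + 1/8·3 + 1/8·3 + 1/8·3 = 2 bits.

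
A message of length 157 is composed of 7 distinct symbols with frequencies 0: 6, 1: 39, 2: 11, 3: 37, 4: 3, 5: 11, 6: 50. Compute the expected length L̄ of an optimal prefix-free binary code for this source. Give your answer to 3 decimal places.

2.382 bits/symbol

Probabilities are the counts divided by 157.
Repeatedly combine the two least-probable nodes; the expected code length is the sum of the merged weights.
merge 3/157 + 6/157 → 9/157
merge 9/157 + 11/157 → 20/157
merge 11/157 + 20/157 → 31/157
merge 31/157 + 37/157 → 68/157
merge 39/157 + 50/157 → 89/157
merge 68/157 + 89/157 → 1
L = 9/157 + 20/157 + 31/157 + 68/157 + 89/157 + 1 = 374/157 ≈ 2.382 bits/symbol.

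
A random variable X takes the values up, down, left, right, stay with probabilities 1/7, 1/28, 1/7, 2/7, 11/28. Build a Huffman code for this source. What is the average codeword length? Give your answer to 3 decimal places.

Repeatedly combine the two least-probable nodes; the expected code length is the sum of the merged weights.
merge 1/28 + 1/7 → 5/28
merge 1/7 + 5/28 → 9/28
merge 2/7 + 9/28 → 17/28
merge 11/28 + 17/28 → 1
L = 5/28 + 9/28 + 17/28 + 1 = 59/28 ≈ 2.107 bits/symbol.

2.107 bits/symbol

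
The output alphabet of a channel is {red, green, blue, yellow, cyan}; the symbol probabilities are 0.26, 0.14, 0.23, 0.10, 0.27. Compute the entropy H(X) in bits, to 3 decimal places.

H = −Σ pᵢ log₂ pᵢ.
−0.26·log₂(0.26) = 0.5053
−0.14·log₂(0.14) = 0.3971
−0.23·log₂(0.23) = 0.4877
−0.10·log₂(0.10) = 0.3322
−0.27·log₂(0.27) = 0.5100
Sum ≈ 2.2323 → 2.232 bits.

2.232 bits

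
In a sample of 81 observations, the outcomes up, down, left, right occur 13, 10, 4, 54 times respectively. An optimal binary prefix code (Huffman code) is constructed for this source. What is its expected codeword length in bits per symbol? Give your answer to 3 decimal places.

1.506 bits/symbol

Probabilities are the counts divided by 81.
Repeatedly combine the two least-probable nodes; the expected code length is the sum of the merged weights.
merge 4/81 + 10/81 → 14/81
merge 13/81 + 14/81 → 1/3
merge 1/3 + 2/3 → 1
L = 14/81 + 1/3 + 1 = 122/81 ≈ 1.506 bits/symbol.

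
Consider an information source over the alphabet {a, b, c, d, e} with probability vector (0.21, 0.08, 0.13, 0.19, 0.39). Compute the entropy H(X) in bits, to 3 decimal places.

H = −Σ pᵢ log₂ pᵢ.
−0.21·log₂(0.21) = 0.4728
−0.08·log₂(0.08) = 0.2915
−0.13·log₂(0.13) = 0.3826
−0.19·log₂(0.19) = 0.4552
−0.39·log₂(0.39) = 0.5298
Sum ≈ 2.1320 → 2.132 bits.

2.132 bits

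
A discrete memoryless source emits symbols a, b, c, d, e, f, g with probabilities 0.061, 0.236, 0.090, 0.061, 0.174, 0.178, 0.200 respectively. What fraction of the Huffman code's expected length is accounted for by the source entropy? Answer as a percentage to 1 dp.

Entropy H = −Σ p log₂ p ≈ 2.6431 bits.
Huffman merges: 61/1000+61/1000→61/500; 9/100+61/500→53/250; 87/500+89/500→44/125; 1/5+53/250→103/250; 59/250+44/125→147/250; 103/250+147/250→1. L = 1343/500 ≈ 2.6860.
Efficiency = H/L = 2.6431/2.6860 = 98.4%.

98.4%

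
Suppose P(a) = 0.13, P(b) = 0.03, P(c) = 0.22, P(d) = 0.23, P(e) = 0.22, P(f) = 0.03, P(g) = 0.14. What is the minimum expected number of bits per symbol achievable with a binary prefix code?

2.58 bits/symbol

Repeatedly combine the two least-probable nodes; the expected code length is the sum of the merged weights.
merge 3/100 + 3/100 → 3/50
merge 3/50 + 13/100 → 19/100
merge 7/50 + 19/100 → 33/100
merge 11/50 + 11/50 → 11/25
merge 23/100 + 33/100 → 14/25
merge 11/25 + 14/25 → 1
L = 3/50 + 19/100 + 33/100 + 11/25 + 14/25 + 1 = 129/50 = 2.58 bits/symbol.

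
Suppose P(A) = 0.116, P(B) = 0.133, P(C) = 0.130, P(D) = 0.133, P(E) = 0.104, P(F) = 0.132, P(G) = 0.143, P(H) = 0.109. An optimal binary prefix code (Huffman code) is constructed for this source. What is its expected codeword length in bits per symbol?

3 bits/symbol

Repeatedly combine the two least-probable nodes; the expected code length is the sum of the merged weights.
merge 13/125 + 109/1000 → 213/1000
merge 29/250 + 13/100 → 123/500
merge 33/250 + 133/1000 → 53/200
merge 133/1000 + 143/1000 → 69/250
merge 213/1000 + 123/500 → 459/1000
merge 53/200 + 69/250 → 541/1000
merge 459/1000 + 541/1000 → 1
L = 213/1000 + 123/500 + 53/200 + 69/250 + 459/1000 + 541/1000 + 1 = 3 bits/symbol.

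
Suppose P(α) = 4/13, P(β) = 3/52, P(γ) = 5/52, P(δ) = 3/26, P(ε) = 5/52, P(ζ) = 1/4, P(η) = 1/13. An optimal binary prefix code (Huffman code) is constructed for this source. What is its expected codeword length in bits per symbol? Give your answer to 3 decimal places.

Repeatedly combine the two least-probable nodes; the expected code length is the sum of the merged weights.
merge 3/52 + 1/13 → 7/52
merge 5/52 + 5/52 → 5/26
merge 3/26 + 7/52 → 1/4
merge 5/26 + 1/4 → 23/52
merge 1/4 + 4/13 → 29/52
merge 23/52 + 29/52 → 1
L = 7/52 + 5/26 + 1/4 + 23/52 + 29/52 + 1 = 67/26 ≈ 2.577 bits/symbol.

2.577 bits/symbol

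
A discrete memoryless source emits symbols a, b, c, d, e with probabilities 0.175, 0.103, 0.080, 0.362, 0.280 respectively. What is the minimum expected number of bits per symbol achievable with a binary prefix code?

Repeatedly combine the two least-probable nodes; the expected code length is the sum of the merged weights.
merge 2/25 + 103/1000 → 183/1000
merge 7/40 + 183/1000 → 179/500
merge 7/25 + 179/500 → 319/500
merge 181/500 + 319/500 → 1
L = 183/1000 + 179/500 + 319/500 + 1 = 2179/1000 = 2.179 bits/symbol.

2.179 bits/symbol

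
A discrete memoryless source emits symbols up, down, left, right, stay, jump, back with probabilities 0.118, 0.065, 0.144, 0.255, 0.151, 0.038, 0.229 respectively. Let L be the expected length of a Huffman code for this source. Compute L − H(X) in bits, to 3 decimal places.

Entropy H = −Σ p log₂ p ≈ 2.6036 bits.
Huffman merges: 19/500+13/200→103/1000; 103/1000+59/500→221/1000; 18/125+151/1000→59/200; 221/1000+229/1000→9/20; 51/200+59/200→11/20; 9/20+11/20→1. L = 2619/1000 ≈ 2.6190.
L − H = 2.6190 − 2.6036 = 0.015 bits.

0.015 bits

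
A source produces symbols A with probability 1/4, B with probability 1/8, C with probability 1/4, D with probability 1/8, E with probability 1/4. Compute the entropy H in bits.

2.25 bits

Each probability is a power of 1/2, so log₂(1/p) is an integer.
H = Σ p·log₂(1/p) = 1/4·2 + 1/8·3 + 1/4·2 + 1/8·3 + 1/4·2 = 2.25 bits.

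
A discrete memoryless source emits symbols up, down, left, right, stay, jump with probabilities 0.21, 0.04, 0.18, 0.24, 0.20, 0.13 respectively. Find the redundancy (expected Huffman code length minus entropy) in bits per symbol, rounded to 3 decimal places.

Entropy H = −Σ p log₂ p ≈ 2.4450 bits.
Huffman merges: 1/25+13/100→17/100; 17/100+9/50→7/20; 1/5+21/100→41/100; 6/25+7/20→59/100; 41/100+59/100→1. L = 63/25 ≈ 2.5200.
L − H = 2.5200 − 2.4450 = 0.075 bits.

0.075 bits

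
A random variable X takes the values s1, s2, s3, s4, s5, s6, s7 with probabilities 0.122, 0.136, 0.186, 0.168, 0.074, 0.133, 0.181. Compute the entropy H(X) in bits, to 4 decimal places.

H = −Σ pᵢ log₂ pᵢ.
−0.122·log₂(0.122) = 0.3703
−0.136·log₂(0.136) = 0.3915
−0.186·log₂(0.186) = 0.4514
−0.168·log₂(0.168) = 0.4323
−0.074·log₂(0.074) = 0.2780
−0.133·log₂(0.133) = 0.3871
−0.181·log₂(0.181) = 0.4463
Sum ≈ 2.7568 → 2.7568 bits.

2.7568 bits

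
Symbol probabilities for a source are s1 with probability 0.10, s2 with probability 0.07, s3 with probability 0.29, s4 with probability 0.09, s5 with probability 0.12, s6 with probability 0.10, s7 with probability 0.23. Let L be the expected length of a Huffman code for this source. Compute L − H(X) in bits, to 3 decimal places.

0.022 bits

Entropy H = −Σ p log₂ p ≈ 2.6182 bits.
Huffman merges: 7/100+9/100→4/25; 1/10+1/10→1/5; 3/25+4/25→7/25; 1/5+23/100→43/100; 7/25+29/100→57/100; 43/100+57/100→1. L = 66/25 ≈ 2.6400.
L − H = 2.6400 − 2.6182 = 0.022 bits.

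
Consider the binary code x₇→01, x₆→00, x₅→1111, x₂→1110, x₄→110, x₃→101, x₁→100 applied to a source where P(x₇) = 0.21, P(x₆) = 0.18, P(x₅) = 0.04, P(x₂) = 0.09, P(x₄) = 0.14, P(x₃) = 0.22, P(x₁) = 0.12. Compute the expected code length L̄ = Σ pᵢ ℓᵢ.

2.74 bits/symbol

L̄ = Σ pᵢ·ℓᵢ = 0.21·2 + 0.18·2 + 0.04·4 + 0.09·4 + 0.14·3 + 0.22·3 + 0.12·3 = 2.74 bits/symbol.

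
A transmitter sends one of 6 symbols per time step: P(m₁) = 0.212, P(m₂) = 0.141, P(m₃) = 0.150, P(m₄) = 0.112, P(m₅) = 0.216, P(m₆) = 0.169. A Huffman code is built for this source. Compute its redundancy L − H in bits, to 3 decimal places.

0.024 bits

Entropy H = −Σ p log₂ p ≈ 2.5482 bits.
Huffman merges: 14/125+141/1000→253/1000; 3/20+169/1000→319/1000; 53/250+27/125→107/250; 253/1000+319/1000→143/250; 107/250+143/250→1. L = 643/250 ≈ 2.5720.
L − H = 2.5720 − 2.5482 = 0.024 bits.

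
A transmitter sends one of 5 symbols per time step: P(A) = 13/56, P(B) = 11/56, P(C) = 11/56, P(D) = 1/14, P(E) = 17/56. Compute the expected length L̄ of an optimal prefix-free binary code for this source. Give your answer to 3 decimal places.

2.268 bits/symbol

Repeatedly combine the two least-probable nodes; the expected code length is the sum of the merged weights.
merge 1/14 + 11/56 → 15/56
merge 11/56 + 13/56 → 3/7
merge 15/56 + 17/56 → 4/7
merge 3/7 + 4/7 → 1
L = 15/56 + 3/7 + 4/7 + 1 = 127/56 ≈ 2.268 bits/symbol.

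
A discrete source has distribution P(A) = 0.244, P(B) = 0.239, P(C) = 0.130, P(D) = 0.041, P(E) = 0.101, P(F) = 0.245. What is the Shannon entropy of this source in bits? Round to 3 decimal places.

H = −Σ pᵢ log₂ pᵢ.
−0.244·log₂(0.244) = 0.4966
−0.239·log₂(0.239) = 0.4935
−0.130·log₂(0.130) = 0.3826
−0.041·log₂(0.041) = 0.1889
−0.101·log₂(0.101) = 0.3341
−0.245·log₂(0.245) = 0.4971
Sum ≈ 2.3929 → 2.393 bits.

2.393 bits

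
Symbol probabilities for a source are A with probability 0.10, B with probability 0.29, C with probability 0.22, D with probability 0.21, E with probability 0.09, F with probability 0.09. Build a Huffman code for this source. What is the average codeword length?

Repeatedly combine the two least-probable nodes; the expected code length is the sum of the merged weights.
merge 9/100 + 9/100 → 9/50
merge 1/10 + 9/50 → 7/25
merge 21/100 + 11/50 → 43/100
merge 7/25 + 29/100 → 57/100
merge 43/100 + 57/100 → 1
L = 9/50 + 7/25 + 43/100 + 57/100 + 1 = 123/50 = 2.46 bits/symbol.

2.46 bits/symbol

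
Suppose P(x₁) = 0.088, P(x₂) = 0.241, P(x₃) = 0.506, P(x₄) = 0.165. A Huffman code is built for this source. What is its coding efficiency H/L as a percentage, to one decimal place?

99.0%

Entropy H = −Σ p log₂ p ≈ 1.7295 bits.
Huffman merges: 11/125+33/200→253/1000; 241/1000+253/1000→247/500; 247/500+253/500→1. L = 1747/1000 ≈ 1.7470.
Efficiency = H/L = 1.7295/1.7470 = 99.0%.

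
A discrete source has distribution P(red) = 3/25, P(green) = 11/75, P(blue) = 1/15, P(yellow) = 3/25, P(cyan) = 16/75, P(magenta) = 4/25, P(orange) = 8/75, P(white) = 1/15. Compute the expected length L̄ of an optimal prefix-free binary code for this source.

Repeatedly combine the two least-probable nodes; the expected code length is the sum of the merged weights.
merge 1/15 + 1/15 → 2/15
merge 8/75 + 3/25 → 17/75
merge 3/25 + 2/15 → 19/75
merge 11/75 + 4/25 → 23/75
merge 16/75 + 17/75 → 11/25
merge 19/75 + 23/75 → 14/25
merge 11/25 + 14/25 → 1
L = 2/15 + 17/75 + 19/75 + 23/75 + 11/25 + 14/25 + 1 = 73/25 = 2.92 bits/symbol.

2.92 bits/symbol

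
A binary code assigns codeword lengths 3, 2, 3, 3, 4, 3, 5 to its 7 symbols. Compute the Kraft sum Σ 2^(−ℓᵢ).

0.84375

With common denominator 2^5 = 32: Σ 2^(−ℓᵢ) = 4/32 + 8/32 + 4/32 + 4/32 + 2/32 + 4/32 + 1/32 = 27/32 = 0.84375.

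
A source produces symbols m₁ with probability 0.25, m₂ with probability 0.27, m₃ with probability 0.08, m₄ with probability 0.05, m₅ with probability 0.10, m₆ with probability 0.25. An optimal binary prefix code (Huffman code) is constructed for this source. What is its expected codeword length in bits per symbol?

2.36 bits/symbol

Repeatedly combine the two least-probable nodes; the expected code length is the sum of the merged weights.
merge 1/20 + 2/25 → 13/100
merge 1/10 + 13/100 → 23/100
merge 23/100 + 1/4 → 12/25
merge 1/4 + 27/100 → 13/25
merge 12/25 + 13/25 → 1
L = 13/100 + 23/100 + 12/25 + 13/25 + 1 = 59/25 = 2.36 bits/symbol.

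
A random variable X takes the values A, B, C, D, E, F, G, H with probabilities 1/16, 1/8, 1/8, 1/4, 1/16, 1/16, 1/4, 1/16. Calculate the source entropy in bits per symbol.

2.75 bits

Each probability is a power of 1/2, so log₂(1/p) is an integer.
H = Σ p·log₂(1/p) = 1/16·4 + 1/8·3 + 1/8·3 + 1/4·2 + 1/16·4 + 1/16·4 + 1/4·2 + 1/16·4 = 2.75 bits.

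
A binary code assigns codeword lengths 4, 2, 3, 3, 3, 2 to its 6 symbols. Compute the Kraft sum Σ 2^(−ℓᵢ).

0.9375

With common denominator 2^4 = 16: Σ 2^(−ℓᵢ) = 1/16 + 4/16 + 2/16 + 2/16 + 2/16 + 4/16 = 15/16 = 0.9375.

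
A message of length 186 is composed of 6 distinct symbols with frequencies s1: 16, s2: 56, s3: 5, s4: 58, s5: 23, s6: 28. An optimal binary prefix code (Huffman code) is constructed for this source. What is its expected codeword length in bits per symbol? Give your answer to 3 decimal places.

Probabilities are the counts divided by 186.
Repeatedly combine the two least-probable nodes; the expected code length is the sum of the merged weights.
merge 5/186 + 8/93 → 7/62
merge 7/62 + 23/186 → 22/93
merge 14/93 + 22/93 → 12/31
merge 28/93 + 29/93 → 19/31
merge 12/31 + 19/31 → 1
L = 7/62 + 22/93 + 12/31 + 19/31 + 1 = 437/186 ≈ 2.349 bits/symbol.

2.349 bits/symbol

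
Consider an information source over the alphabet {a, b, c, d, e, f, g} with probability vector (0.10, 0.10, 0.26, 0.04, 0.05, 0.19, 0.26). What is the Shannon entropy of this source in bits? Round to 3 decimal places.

2.532 bits

H = −Σ pᵢ log₂ pᵢ.
−0.10·log₂(0.10) = 0.3322
−0.10·log₂(0.10) = 0.3322
−0.26·log₂(0.26) = 0.5053
−0.04·log₂(0.04) = 0.1858
−0.05·log₂(0.05) = 0.2161
−0.19·log₂(0.19) = 0.4552
−0.26·log₂(0.26) = 0.5053
Sum ≈ 2.5320 → 2.532 bits.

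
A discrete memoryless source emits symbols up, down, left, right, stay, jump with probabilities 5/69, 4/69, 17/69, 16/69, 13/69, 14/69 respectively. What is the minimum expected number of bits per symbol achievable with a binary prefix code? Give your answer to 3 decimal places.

Repeatedly combine the two least-probable nodes; the expected code length is the sum of the merged weights.
merge 4/69 + 5/69 → 3/23
merge 3/23 + 13/69 → 22/69
merge 14/69 + 16/69 → 10/23
merge 17/69 + 22/69 → 13/23
merge 10/23 + 13/23 → 1
L = 3/23 + 22/69 + 10/23 + 13/23 + 1 = 169/69 ≈ 2.449 bits/symbol.

2.449 bits/symbol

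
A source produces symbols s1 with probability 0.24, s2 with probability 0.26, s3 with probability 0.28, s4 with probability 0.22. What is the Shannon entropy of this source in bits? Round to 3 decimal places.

H = −Σ pᵢ log₂ pᵢ.
−0.24·log₂(0.24) = 0.4941
−0.26·log₂(0.26) = 0.5053
−0.28·log₂(0.28) = 0.5142
−0.22·log₂(0.22) = 0.4806
Sum ≈ 1.9942 → 1.994 bits.

1.994 bits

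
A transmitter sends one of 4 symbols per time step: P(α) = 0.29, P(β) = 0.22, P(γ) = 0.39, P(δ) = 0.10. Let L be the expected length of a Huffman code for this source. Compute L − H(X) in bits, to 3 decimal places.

Entropy H = −Σ p log₂ p ≈ 1.8605 bits.
Huffman merges: 1/10+11/50→8/25; 29/100+8/25→61/100; 39/100+61/100→1. L = 193/100 ≈ 1.9300.
L − H = 1.9300 − 1.8605 = 0.070 bits.

0.070 bits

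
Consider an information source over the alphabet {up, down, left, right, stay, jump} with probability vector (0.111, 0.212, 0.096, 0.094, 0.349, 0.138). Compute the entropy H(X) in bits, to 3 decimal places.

2.396 bits

H = −Σ pᵢ log₂ pᵢ.
−0.111·log₂(0.111) = 0.3520
−0.212·log₂(0.212) = 0.4744
−0.096·log₂(0.096) = 0.3246
−0.094·log₂(0.094) = 0.3207
−0.349·log₂(0.349) = 0.5300
−0.138·log₂(0.138) = 0.3943
Sum ≈ 2.3960 → 2.396 bits.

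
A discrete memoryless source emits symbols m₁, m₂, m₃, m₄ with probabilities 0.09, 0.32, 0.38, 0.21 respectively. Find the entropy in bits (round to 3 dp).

1.842 bits

H = −Σ pᵢ log₂ pᵢ.
−0.09·log₂(0.09) = 0.3127
−0.32·log₂(0.32) = 0.5260
−0.38·log₂(0.38) = 0.5305
−0.21·log₂(0.21) = 0.4728
Sum ≈ 1.8420 → 1.842 bits.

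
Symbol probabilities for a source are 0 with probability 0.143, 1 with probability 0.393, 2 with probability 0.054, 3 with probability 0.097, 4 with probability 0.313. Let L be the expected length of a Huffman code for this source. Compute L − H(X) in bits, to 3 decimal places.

Entropy H = −Σ p log₂ p ≈ 2.0092 bits.
Huffman merges: 27/500+97/1000→151/1000; 143/1000+151/1000→147/500; 147/500+313/1000→607/1000; 393/1000+607/1000→1. L = 513/250 ≈ 2.0520.
L − H = 2.0520 − 2.0092 = 0.043 bits.

0.043 bits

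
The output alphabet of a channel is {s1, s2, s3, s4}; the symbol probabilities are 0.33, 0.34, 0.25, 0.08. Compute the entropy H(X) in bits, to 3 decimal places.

H = −Σ pᵢ log₂ pᵢ.
−0.33·log₂(0.33) = 0.5278
−0.34·log₂(0.34) = 0.5292
−0.25·log₂(0.25) = 0.5000
−0.08·log₂(0.08) = 0.2915
Sum ≈ 1.8485 → 1.849 bits.

1.849 bits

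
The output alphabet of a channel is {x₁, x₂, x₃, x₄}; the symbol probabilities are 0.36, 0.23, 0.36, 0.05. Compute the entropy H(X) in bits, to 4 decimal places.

1.7650 bits

H = −Σ pᵢ log₂ pᵢ.
−0.36·log₂(0.36) = 0.5306
−0.23·log₂(0.23) = 0.4877
−0.36·log₂(0.36) = 0.5306
−0.05·log₂(0.05) = 0.2161
Sum ≈ 1.7650 → 1.7650 bits.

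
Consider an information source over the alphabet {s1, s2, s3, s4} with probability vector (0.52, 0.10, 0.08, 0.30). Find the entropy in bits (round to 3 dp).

1.635 bits

H = −Σ pᵢ log₂ pᵢ.
−0.52·log₂(0.52) = 0.4906
−0.10·log₂(0.10) = 0.3322
−0.08·log₂(0.08) = 0.2915
−0.30·log₂(0.30) = 0.5211
Sum ≈ 1.6354 → 1.635 bits.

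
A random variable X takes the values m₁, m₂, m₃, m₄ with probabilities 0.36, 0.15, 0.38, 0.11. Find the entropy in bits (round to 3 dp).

1.822 bits

H = −Σ pᵢ log₂ pᵢ.
−0.36·log₂(0.36) = 0.5306
−0.15·log₂(0.15) = 0.4105
−0.38·log₂(0.38) = 0.5305
−0.11·log₂(0.11) = 0.3503
Sum ≈ 1.8219 → 1.822 bits.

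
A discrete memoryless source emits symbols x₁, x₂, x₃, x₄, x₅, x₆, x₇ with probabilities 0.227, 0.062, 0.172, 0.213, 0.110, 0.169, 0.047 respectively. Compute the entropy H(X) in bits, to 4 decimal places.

2.6374 bits

H = −Σ pᵢ log₂ pᵢ.
−0.227·log₂(0.227) = 0.4856
−0.062·log₂(0.062) = 0.2487
−0.172·log₂(0.172) = 0.4368
−0.213·log₂(0.213) = 0.4752
−0.110·log₂(0.110) = 0.3503
−0.169·log₂(0.169) = 0.4335
−0.047·log₂(0.047) = 0.2073
Sum ≈ 2.6374 → 2.6374 bits.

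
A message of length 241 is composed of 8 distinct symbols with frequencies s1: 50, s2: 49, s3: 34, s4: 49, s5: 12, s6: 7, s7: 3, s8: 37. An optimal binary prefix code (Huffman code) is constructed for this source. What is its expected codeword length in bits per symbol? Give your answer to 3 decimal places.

Probabilities are the counts divided by 241.
Repeatedly combine the two least-probable nodes; the expected code length is the sum of the merged weights.
merge 3/241 + 7/241 → 10/241
merge 10/241 + 12/241 → 22/241
merge 22/241 + 34/241 → 56/241
merge 37/241 + 49/241 → 86/241
merge 49/241 + 50/241 → 99/241
merge 56/241 + 86/241 → 142/241
merge 99/241 + 142/241 → 1
L = 10/241 + 22/241 + 56/241 + 86/241 + 99/241 + 142/241 + 1 = 656/241 ≈ 2.722 bits/symbol.

2.722 bits/symbol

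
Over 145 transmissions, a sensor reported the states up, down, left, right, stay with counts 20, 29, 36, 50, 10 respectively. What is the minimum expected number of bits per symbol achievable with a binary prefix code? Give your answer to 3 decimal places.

Probabilities are the counts divided by 145.
Repeatedly combine the two least-probable nodes; the expected code length is the sum of the merged weights.
merge 2/29 + 4/29 → 6/29
merge 1/5 + 6/29 → 59/145
merge 36/145 + 10/29 → 86/145
merge 59/145 + 86/145 → 1
L = 6/29 + 59/145 + 86/145 + 1 = 64/29 ≈ 2.207 bits/symbol.

2.207 bits/symbol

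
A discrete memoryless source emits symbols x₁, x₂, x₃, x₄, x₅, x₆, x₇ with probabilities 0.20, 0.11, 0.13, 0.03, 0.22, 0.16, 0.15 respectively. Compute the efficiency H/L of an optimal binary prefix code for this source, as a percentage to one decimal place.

Entropy H = −Σ p log₂ p ≈ 2.6632 bits.
Huffman merges: 3/100+11/100→7/50; 13/100+7/50→27/100; 3/20+4/25→31/100; 1/5+11/50→21/50; 27/100+31/100→29/50; 21/50+29/50→1. L = 68/25 ≈ 2.7200.
Efficiency = H/L = 2.6632/2.7200 = 97.9%.

97.9%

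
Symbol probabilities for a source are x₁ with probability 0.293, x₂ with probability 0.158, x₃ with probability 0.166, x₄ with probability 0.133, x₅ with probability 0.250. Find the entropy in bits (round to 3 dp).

2.257 bits

H = −Σ pᵢ log₂ pᵢ.
−0.293·log₂(0.293) = 0.5189
−0.158·log₂(0.158) = 0.4206
−0.166·log₂(0.166) = 0.4301
−0.133·log₂(0.133) = 0.3871
−0.250·log₂(0.250) = 0.5000
Sum ≈ 2.2567 → 2.257 bits.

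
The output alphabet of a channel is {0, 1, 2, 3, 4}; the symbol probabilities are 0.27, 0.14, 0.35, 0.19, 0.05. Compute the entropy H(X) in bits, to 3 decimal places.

2.109 bits

H = −Σ pᵢ log₂ pᵢ.
−0.27·log₂(0.27) = 0.5100
−0.14·log₂(0.14) = 0.3971
−0.35·log₂(0.35) = 0.5301
−0.19·log₂(0.19) = 0.4552
−0.05·log₂(0.05) = 0.2161
Sum ≈ 2.1086 → 2.109 bits.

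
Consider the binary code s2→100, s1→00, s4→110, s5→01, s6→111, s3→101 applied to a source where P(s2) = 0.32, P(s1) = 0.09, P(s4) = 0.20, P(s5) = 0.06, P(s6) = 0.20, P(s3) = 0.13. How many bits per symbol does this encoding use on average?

2.85 bits/symbol

L̄ = Σ pᵢ·ℓᵢ = 0.32·3 + 0.09·2 + 0.20·3 + 0.06·2 + 0.20·3 + 0.13·3 = 2.85 bits/symbol.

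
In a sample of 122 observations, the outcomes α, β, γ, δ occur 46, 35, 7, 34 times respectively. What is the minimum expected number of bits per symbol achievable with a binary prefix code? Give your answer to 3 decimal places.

1.959 bits/symbol

Probabilities are the counts divided by 122.
Repeatedly combine the two least-probable nodes; the expected code length is the sum of the merged weights.
merge 7/122 + 17/61 → 41/122
merge 35/122 + 41/122 → 38/61
merge 23/61 + 38/61 → 1
L = 41/122 + 38/61 + 1 = 239/122 ≈ 1.959 bits/symbol.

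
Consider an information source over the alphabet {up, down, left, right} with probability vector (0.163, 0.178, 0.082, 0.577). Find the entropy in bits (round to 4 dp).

H = −Σ pᵢ log₂ pᵢ.
−0.163·log₂(0.163) = 0.4266
−0.178·log₂(0.178) = 0.4432
−0.082·log₂(0.082) = 0.2959
−0.577·log₂(0.577) = 0.4578
Sum ≈ 1.6235 → 1.6235 bits.

1.6235 bits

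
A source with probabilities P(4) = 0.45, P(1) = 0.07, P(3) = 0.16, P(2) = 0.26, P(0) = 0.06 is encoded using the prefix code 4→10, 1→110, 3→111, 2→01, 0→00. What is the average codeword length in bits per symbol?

2.23 bits/symbol

L̄ = Σ pᵢ·ℓᵢ = 0.45·2 + 0.07·3 + 0.16·3 + 0.26·2 + 0.06·2 = 2.23 bits/symbol.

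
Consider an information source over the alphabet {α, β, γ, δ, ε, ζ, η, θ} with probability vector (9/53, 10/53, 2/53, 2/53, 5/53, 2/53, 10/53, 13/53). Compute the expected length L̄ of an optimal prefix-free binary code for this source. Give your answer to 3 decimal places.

Repeatedly combine the two least-probable nodes; the expected code length is the sum of the merged weights.
merge 2/53 + 2/53 → 4/53
merge 2/53 + 4/53 → 6/53
merge 5/53 + 6/53 → 11/53
merge 9/53 + 10/53 → 19/53
merge 10/53 + 11/53 → 21/53
merge 13/53 + 19/53 → 32/53
merge 21/53 + 32/53 → 1
L = 4/53 + 6/53 + 11/53 + 19/53 + 21/53 + 32/53 + 1 = 146/53 ≈ 2.755 bits/symbol.

2.755 bits/symbol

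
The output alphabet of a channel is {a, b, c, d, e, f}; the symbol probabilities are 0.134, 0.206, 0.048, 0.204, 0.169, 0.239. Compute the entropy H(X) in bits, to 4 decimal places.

2.4632 bits

H = −Σ pᵢ log₂ pᵢ.
−0.134·log₂(0.134) = 0.3886
−0.206·log₂(0.206) = 0.4695
−0.048·log₂(0.048) = 0.2103
−0.204·log₂(0.204) = 0.4678
−0.169·log₂(0.169) = 0.4335
−0.239·log₂(0.239) = 0.4935
Sum ≈ 2.4632 → 2.4632 bits.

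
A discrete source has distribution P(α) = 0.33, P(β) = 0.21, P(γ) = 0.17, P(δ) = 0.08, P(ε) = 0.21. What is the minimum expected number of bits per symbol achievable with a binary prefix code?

2.25 bits/symbol

Repeatedly combine the two least-probable nodes; the expected code length is the sum of the merged weights.
merge 2/25 + 17/100 → 1/4
merge 21/100 + 21/100 → 21/50
merge 1/4 + 33/100 → 29/50
merge 21/50 + 29/50 → 1
L = 1/4 + 21/50 + 29/50 + 1 = 9/4 = 2.25 bits/symbol.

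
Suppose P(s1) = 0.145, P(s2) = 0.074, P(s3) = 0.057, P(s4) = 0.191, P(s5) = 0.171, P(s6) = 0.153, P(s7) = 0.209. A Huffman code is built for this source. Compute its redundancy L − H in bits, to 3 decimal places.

0.035 bits

Entropy H = −Σ p log₂ p ≈ 2.6958 bits.
Huffman merges: 57/1000+37/500→131/1000; 131/1000+29/200→69/250; 153/1000+171/1000→81/250; 191/1000+209/1000→2/5; 69/250+81/250→3/5; 2/5+3/5→1. L = 2731/1000 ≈ 2.7310.
L − H = 2.7310 − 2.6958 = 0.035 bits.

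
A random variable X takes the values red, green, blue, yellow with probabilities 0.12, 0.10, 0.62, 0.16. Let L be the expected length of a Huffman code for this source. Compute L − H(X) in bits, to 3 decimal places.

0.050 bits

Entropy H = −Σ p log₂ p ≈ 1.5499 bits.
Huffman merges: 1/10+3/25→11/50; 4/25+11/50→19/50; 19/50+31/50→1. L = 8/5 ≈ 1.6000.
L − H = 1.6000 − 1.5499 = 0.050 bits.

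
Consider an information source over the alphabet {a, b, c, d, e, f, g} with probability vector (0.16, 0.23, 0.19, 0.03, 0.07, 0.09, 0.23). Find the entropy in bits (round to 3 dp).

H = −Σ pᵢ log₂ pᵢ.
−0.16·log₂(0.16) = 0.4230
−0.23·log₂(0.23) = 0.4877
−0.19·log₂(0.19) = 0.4552
−0.03·log₂(0.03) = 0.1518
−0.07·log₂(0.07) = 0.2686
−0.09·log₂(0.09) = 0.3127
−0.23·log₂(0.23) = 0.4877
Sum ≈ 2.5866 → 2.587 bits.

2.587 bits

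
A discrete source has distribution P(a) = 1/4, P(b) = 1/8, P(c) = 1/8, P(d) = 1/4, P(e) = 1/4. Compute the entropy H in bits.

2.25 bits

Each probability is a power of 1/2, so log₂(1/p) is an integer.
H = Σ p·log₂(1/p) = 1/4·2 + 1/8·3 + 1/8·3 + 1/4·2 + 1/4·2 = 2.25 bits.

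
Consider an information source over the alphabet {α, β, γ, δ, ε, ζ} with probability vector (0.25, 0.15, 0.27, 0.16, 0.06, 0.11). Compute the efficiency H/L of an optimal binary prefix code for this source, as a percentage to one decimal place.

98.3%

Entropy H = −Σ p log₂ p ≈ 2.4374 bits.
Huffman merges: 3/50+11/100→17/100; 3/20+4/25→31/100; 17/100+1/4→21/50; 27/100+31/100→29/50; 21/50+29/50→1. L = 62/25 ≈ 2.4800.
Efficiency = H/L = 2.4374/2.4800 = 98.3%.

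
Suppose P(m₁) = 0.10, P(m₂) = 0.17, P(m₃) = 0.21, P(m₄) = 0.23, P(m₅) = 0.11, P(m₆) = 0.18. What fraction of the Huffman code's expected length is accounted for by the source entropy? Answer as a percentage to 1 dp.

98.5%

Entropy H = −Σ p log₂ p ≈ 2.5229 bits.
Huffman merges: 1/10+11/100→21/100; 17/100+9/50→7/20; 21/100+21/100→21/50; 23/100+7/20→29/50; 21/50+29/50→1. L = 64/25 ≈ 2.5600.
Efficiency = H/L = 2.5229/2.5600 = 98.5%.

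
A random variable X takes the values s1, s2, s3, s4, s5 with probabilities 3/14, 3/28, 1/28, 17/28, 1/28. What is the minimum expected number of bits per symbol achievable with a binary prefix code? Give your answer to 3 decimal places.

1.643 bits/symbol

Repeatedly combine the two least-probable nodes; the expected code length is the sum of the merged weights.
merge 1/28 + 1/28 → 1/14
merge 1/14 + 3/28 → 5/28
merge 5/28 + 3/14 → 11/28
merge 11/28 + 17/28 → 1
L = 1/14 + 5/28 + 11/28 + 1 = 23/14 ≈ 1.643 bits/symbol.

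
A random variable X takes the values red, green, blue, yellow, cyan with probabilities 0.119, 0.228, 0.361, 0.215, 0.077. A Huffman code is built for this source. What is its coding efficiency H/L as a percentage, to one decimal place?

Entropy H = −Σ p log₂ p ≈ 2.1440 bits.
Huffman merges: 77/1000+119/1000→49/250; 49/250+43/200→411/1000; 57/250+361/1000→589/1000; 411/1000+589/1000→1. L = 549/250 ≈ 2.1960.
Efficiency = H/L = 2.1440/2.1960 = 97.6%.

97.6%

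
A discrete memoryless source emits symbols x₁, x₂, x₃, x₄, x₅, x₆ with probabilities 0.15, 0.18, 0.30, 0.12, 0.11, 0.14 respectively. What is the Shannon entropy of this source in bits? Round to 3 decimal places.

2.491 bits

H = −Σ pᵢ log₂ pᵢ.
−0.15·log₂(0.15) = 0.4105
−0.18·log₂(0.18) = 0.4453
−0.30·log₂(0.30) = 0.5211
−0.12·log₂(0.12) = 0.3671
−0.11·log₂(0.11) = 0.3503
−0.14·log₂(0.14) = 0.3971
Sum ≈ 2.4914 → 2.491 bits.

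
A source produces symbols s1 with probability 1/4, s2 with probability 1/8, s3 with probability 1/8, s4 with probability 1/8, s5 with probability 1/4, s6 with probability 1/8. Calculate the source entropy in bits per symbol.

2.5 bits

Each probability is a power of 1/2, so log₂(1/p) is an integer.
H = Σ p·log₂(1/p) = 1/4·2 + 1/8·3 + 1/8·3 + 1/8·3 + 1/4·2 + 1/8·3 = 2.5 bits.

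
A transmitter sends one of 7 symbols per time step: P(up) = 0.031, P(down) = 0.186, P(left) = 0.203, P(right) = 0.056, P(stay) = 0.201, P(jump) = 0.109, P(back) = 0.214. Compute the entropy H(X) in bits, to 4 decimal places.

H = −Σ pᵢ log₂ pᵢ.
−0.031·log₂(0.031) = 0.1554
−0.186·log₂(0.186) = 0.4514
−0.203·log₂(0.203) = 0.4670
−0.056·log₂(0.056) = 0.2329
−0.201·log₂(0.201) = 0.4653
−0.109·log₂(0.109) = 0.3485
−0.214·log₂(0.214) = 0.4760
Sum ≈ 2.5964 → 2.5964 bits.

2.5964 bits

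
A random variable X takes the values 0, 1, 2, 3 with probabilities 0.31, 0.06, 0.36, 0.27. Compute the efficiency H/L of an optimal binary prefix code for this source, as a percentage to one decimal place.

Entropy H = −Σ p log₂ p ≈ 1.8080 bits.
Huffman merges: 3/50+27/100→33/100; 31/100+33/100→16/25; 9/25+16/25→1. L = 197/100 ≈ 1.9700.
Efficiency = H/L = 1.8080/1.9700 = 91.8%.

91.8%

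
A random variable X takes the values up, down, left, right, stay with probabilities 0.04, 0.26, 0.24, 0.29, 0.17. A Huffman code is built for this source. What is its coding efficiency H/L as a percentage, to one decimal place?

Entropy H = −Σ p log₂ p ≈ 2.1377 bits.
Huffman merges: 1/25+17/100→21/100; 21/100+6/25→9/20; 13/50+29/100→11/20; 9/20+11/20→1. L = 221/100 ≈ 2.2100.
Efficiency = H/L = 2.1377/2.2100 = 96.7%.

96.7%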